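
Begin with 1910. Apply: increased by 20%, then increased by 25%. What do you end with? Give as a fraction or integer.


Start: 1910
Step 1: increase by 20% => multiply by 120/100
  1910 * 120/100 = 2292
Step 2: increase by 25% => multiply by 125/100
  2292 * 125/100 = 2865
Final value = 2865

2865


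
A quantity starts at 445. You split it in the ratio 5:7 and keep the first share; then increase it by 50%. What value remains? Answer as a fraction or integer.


Start with 445.
Step 1: Split 5:7, first share = 445 * 5/12 = 2225/12
Step 2: Increase by 50%: 2225/12 * 150/100 = 2225/8
Final result = 2225/8

2225/8


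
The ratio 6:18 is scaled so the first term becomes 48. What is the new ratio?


Original ratio: 6:18
First term target: 48
Scale factor = 48 / 6 = 8
Multiply second term: 18 * 8 = 144
Equivalent ratio = 48:144

48:144


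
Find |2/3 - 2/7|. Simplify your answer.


Simplify: 2/3 = 2/3 and 2/7 = 2/7
Find common denominator: LCD = 21
Convert: 14/21 and 6/21
Difference = |14 - 6|/21 = 8/21
Simplified = 8/21

8/21


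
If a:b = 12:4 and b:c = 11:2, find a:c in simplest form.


Given a:b = 12:4 and b:c = 11:2
Make b consistent. Multiply first ratio by 11: a:b = 132:44
Multiply second ratio by 4: b:c = 44:8
Now b = 44 in both, so a:b:c = 132:44:8
Therefore a:c = 132:8
Simplify by GCD: a:c = 33:2

33:2


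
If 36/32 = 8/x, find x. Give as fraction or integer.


Setting up: 36/32 = 8/x
Cross multiply: 36 * x = 32 * 8
36x = 256
x = 256/36
x = 64/9

64/9


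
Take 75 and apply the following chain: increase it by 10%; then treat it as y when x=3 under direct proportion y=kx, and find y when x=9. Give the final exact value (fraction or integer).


Start with 75.
Step 1: Increase by 10%: 75 * 110/100 = 165/2
Step 2: Direct prop: k = (165/2)/3; new y = k*9 = 165/2*9/3 = 495/2
Final result = 495/2

495/2


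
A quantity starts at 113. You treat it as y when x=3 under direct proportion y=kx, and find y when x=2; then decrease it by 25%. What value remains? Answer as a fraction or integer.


Start with 113.
Step 1: Direct prop: k = (113)/3; new y = k*2 = 113*2/3 = 226/3
Step 2: Decrease by 25%: 226/3 * 75/100 = 113/2
Final result = 113/2

113/2


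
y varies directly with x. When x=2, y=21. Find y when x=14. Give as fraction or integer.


Direct proportion: y = kx
Find k: k = 21/2 = 21/2
Compute y at x=14: y = 21/2 * 14
y = 147

147


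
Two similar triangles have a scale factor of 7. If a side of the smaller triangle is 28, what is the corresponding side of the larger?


Similar triangles have proportional sides
Scale factor = 7
Smaller side = 28
Corresponding larger side = 28 * 7
= 196

196


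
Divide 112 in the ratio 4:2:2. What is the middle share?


Ratio = 4:2:2
Total parts = 4 + 2 + 2 = 8
Value per part = 112 / 8 = 14
First share = 4 * 14 = 56
Middle share = 2 * 14 = 28
Third share = 2 * 14 = 28

28


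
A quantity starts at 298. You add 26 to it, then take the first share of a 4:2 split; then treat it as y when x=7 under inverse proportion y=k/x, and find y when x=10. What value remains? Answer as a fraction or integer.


Start with 298.
Step 1: Add 26: 298+26=324; split 4:2 first = 324*4/6 = 216
Step 2: Inverse prop: k = (216)*7; new y = k/10 = 216*7/10 = 756/5
Final result = 756/5

756/5


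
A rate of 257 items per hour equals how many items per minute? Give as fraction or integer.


Converting from per hour to per minute
Rate = 257 items per hour
Divide by 60: 257/60
= 257/60 items per minute

257/60


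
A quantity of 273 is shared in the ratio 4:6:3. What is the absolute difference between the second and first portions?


Total parts = 4 + 6 + 3 = 13
Value per part = 273 / 13 = 21
Shares: 4*21=84, 6*21=126, 3*21=63
Second share = 126, first share = 84
Difference = |126 - 84| = 42

42


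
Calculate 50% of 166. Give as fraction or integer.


Compute 50% of 166
Convert percentage: 50% = 50/100
Multiply: 166 * 50/100
= 8300/100
= 83

83


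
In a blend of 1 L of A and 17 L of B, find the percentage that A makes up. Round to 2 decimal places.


Volume of A = 1 L
Volume of B = 17 L
Total volume = 1 + 17 = 18 L
Percentage of A = (1/18) * 100
= 5.56%

5.56


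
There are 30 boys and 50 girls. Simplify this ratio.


Find GCD(30, 50)
GCD = 10
Divide both by 10: 30/10 = 3, 50/10 = 5
Simplified ratio = 3:5

3:5


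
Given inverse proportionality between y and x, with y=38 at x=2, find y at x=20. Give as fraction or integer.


Inverse proportion: y = k/x
Find k: k = 2 * 38 = 76
Compute y at x=20: y = 76/20
y = 19/5

19/5


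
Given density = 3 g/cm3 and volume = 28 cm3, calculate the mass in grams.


Using mass = density * volume
Density = 3 g/cm3
Volume = 28 cm3
Mass = 3 * 28
= 84 g

84


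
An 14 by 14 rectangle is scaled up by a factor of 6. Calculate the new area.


Original dimensions: 14 x 14
Enlargement factor = 6
New width = 14 * 6 = 84
New height = 14 * 6 = 84
New area = 84 * 84 = 7056

7056


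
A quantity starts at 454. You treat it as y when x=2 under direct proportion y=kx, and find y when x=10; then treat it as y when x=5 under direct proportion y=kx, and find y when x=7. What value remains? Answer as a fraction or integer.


Start with 454.
Step 1: Direct prop: k = (454)/2; new y = k*10 = 454*10/2 = 2270
Step 2: Direct prop: k = (2270)/5; new y = k*7 = 2270*7/5 = 3178
Final result = 3178

3178


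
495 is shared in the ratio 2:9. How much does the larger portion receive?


Total parts = 2 + 9 = 11
Value per part = 495 / 11 = 45
First share = 2 * 45 = 90
Second share = 9 * 45 = 405
Larger share = 405

405


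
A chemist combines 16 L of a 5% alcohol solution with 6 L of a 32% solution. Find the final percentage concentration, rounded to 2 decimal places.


Solute in mixture 1 = 5% of 16 L = 16*5/100 = 4/5 L
Solute in mixture 2 = 32% of 6 L = 6*32/100 = 48/25 L
Total solute = 4/5 + 48/25 = 68/25 L
Total volume = 16 + 6 = 22 L
Final concentration = 68/25/22 * 100 = 12.36%

12.36


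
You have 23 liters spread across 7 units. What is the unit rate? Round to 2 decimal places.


Total liters = 23
Number of units = 7
Unit rate = 23 / 7
= 3.29 liters per unit

3.29


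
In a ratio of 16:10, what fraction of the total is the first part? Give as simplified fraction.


Total parts = 16 + 10 = 26
First part fraction = 16/26
Simplify: 16/26 = 8/13

8/13


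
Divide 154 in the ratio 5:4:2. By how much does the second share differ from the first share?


Total parts = 5 + 4 + 2 = 11
Value per part = 154 / 11 = 14
Shares: 5*14=70, 4*14=56, 2*14=28
Second share = 56, first share = 70
Difference = |56 - 70| = 14

14


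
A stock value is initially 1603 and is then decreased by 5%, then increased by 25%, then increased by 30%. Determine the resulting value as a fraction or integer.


Start: 1603
Step 1: decrease by 5% => multiply by 95/100
  1603 * 95/100 = 30457/20
Step 2: increase by 25% => multiply by 125/100
  30457/20 * 125/100 = 30457/16
Step 3: increase by 30% => multiply by 130/100
  30457/16 * 130/100 = 395941/160
Final value = 395941/160

395941/160


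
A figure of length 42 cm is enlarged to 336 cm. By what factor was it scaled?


Original length = 42 cm
Scaled length = 336 cm
Scale factor = 336 / 42
= 8

8


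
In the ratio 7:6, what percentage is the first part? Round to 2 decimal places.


Total parts = 7 + 6 = 13
First part fraction = 7/13
Percentage = (7/13) * 100
= 0.538462 * 100
= 53.85%

53.85


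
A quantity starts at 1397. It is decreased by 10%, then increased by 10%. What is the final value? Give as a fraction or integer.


Start: 1397
Step 1: decrease by 10% => multiply by 90/100
  1397 * 90/100 = 12573/10
Step 2: increase by 10% => multiply by 110/100
  12573/10 * 110/100 = 138303/100
Final value = 138303/100

138303/100


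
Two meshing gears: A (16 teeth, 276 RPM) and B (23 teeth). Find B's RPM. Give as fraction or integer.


Gear ratio: teeth_A * RPM_A = teeth_B * RPM_B
16 * 276 = 23 * RPM_B
4416 = 23 * RPM_B
RPM_B = 4416 / 23
RPM_B = 192

192


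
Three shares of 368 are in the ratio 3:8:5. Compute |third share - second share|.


Total parts = 3 + 8 + 5 = 16
Value per part = 368 / 16 = 23
Shares: 3*23=69, 8*23=184, 5*23=115
Third share = 115, second share = 184
Difference = |115 - 184| = 69

69


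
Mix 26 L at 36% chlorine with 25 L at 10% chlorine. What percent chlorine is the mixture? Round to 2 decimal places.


Solute in mixture 1 = 36% of 26 L = 26*36/100 = 234/25 L
Solute in mixture 2 = 10% of 25 L = 25*10/100 = 5/2 L
Total solute = 234/25 + 5/2 = 593/50 L
Total volume = 26 + 25 = 51 L
Final concentration = 593/50/51 * 100 = 23.25%

23.25


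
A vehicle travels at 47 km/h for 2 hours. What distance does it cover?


Using distance = speed * time
Speed = 47 km/h
Time = 2 hours
Distance = 47 * 2
= 94 km

94


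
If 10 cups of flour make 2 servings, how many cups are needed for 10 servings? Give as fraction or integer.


Original: 10 cups for 2 servings
Target servings = 10
Scaling factor = 10/2
New amount = 10 * 10/2
= 100/2
= 50 cups

50


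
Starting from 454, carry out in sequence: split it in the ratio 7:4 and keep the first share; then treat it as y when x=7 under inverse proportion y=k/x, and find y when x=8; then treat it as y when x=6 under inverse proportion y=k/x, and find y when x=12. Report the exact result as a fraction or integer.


Start with 454.
Step 1: Split 7:4, first share = 454 * 7/11 = 3178/11
Step 2: Inverse prop: k = (3178/11)*7; new y = k/8 = 3178/11*7/8 = 11123/44
Step 3: Inverse prop: k = (11123/44)*6; new y = k/12 = 11123/44*6/12 = 11123/88
Final result = 11123/88

11123/88


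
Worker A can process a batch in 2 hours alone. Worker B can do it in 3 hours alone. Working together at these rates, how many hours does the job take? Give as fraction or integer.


Rate of A = 1/2 job per hour
Rate of B = 1/3 job per hour
Combined rate = 1/2 + 1/3
Find common denominator: (3 + 2)/(2*3) = 5/6
Combined rate = 5/6 job per hour
Time together = 1 / (5/6) = 6/5 hours

6/5


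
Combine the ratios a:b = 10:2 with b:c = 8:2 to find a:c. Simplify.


Given a:b = 10:2 and b:c = 8:2
Make b consistent. Multiply first ratio by 8: a:b = 80:16
Multiply second ratio by 2: b:c = 16:4
Now b = 16 in both, so a:b:c = 80:16:4
Therefore a:c = 80:4
Simplify by GCD: a:c = 20:1

20:1


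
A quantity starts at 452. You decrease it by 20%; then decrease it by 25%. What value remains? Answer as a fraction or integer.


Start with 452.
Step 1: Decrease by 20%: 452 * 80/100 = 1808/5
Step 2: Decrease by 25%: 1808/5 * 75/100 = 1356/5
Final result = 1356/5

1356/5


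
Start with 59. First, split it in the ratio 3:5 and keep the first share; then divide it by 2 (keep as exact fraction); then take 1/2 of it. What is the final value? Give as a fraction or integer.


Start with 59.
Step 1: Split 3:5, first share = 59 * 3/8 = 177/8
Step 2: Divide by 2: 177/8 / 2 = 177/16
Step 3: Take 1/2: 177/16 * 1/2 = 177/32
Final result = 177/32

177/32


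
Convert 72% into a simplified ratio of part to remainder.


Part = 72%, Remainder = 28%
Ratio = 72:28
GCD(72, 28) = 4
Simplify: 18:7 = 18:7

18:7


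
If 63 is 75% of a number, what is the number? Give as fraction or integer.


Given: 63 is 75% of the whole
Set up: 63 = 75/100 * whole
whole = 63 * 100 / 75
whole = 6300 / 75
whole = 84

84


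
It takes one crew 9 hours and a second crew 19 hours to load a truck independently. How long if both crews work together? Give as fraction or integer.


Rate of A = 1/9 job per hour
Rate of B = 1/19 job per hour
Combined rate = 1/9 + 1/19
Find common denominator: (19 + 9)/(9*19) = 28/171
Combined rate = 28/171 job per hour
Time together = 1 / (28/171) = 171/28 hours

171/28


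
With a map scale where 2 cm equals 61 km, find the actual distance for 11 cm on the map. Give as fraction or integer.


Map scale: 2 cm = 61 km
Measured distance on map = 11 cm
Set up proportion: 11 * 61 / 2
= 671 / 2
= 671/2 km

671/2


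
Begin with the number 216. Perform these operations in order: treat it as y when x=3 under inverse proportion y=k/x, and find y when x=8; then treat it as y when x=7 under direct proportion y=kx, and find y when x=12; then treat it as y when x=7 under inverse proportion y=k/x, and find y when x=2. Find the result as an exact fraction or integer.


Start with 216.
Step 1: Inverse prop: k = (216)*3; new y = k/8 = 216*3/8 = 81
Step 2: Direct prop: k = (81)/7; new y = k*12 = 81*12/7 = 972/7
Step 3: Inverse prop: k = (972/7)*7; new y = k/2 = 972/7*7/2 = 486
Final result = 486

486


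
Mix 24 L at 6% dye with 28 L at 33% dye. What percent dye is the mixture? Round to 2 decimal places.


Solute in mixture 1 = 6% of 24 L = 24*6/100 = 36/25 L
Solute in mixture 2 = 33% of 28 L = 28*33/100 = 231/25 L
Total solute = 36/25 + 231/25 = 267/25 L
Total volume = 24 + 28 = 52 L
Final concentration = 267/25/52 * 100 = 20.54%

20.54


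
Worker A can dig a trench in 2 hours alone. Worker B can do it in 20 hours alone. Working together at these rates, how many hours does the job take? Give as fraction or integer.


Rate of A = 1/2 job per hour
Rate of B = 1/20 job per hour
Combined rate = 1/2 + 1/20
Find common denominator: (20 + 2)/(2*20) = 22/40
Combined rate = 11/20 job per hour
Time together = 1 / (11/20) = 20/11 hours

20/11


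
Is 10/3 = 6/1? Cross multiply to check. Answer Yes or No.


Cross multiply to check 10/3 = 6/1
Left cross product: 10 * 1 = 10
Right cross product: 3 * 6 = 18
10 != 18
Not equal, so proportions differ => No

No


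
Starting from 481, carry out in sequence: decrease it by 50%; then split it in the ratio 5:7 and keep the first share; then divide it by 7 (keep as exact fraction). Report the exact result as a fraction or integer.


Start with 481.
Step 1: Decrease by 50%: 481 * 50/100 = 481/2
Step 2: Split 5:7, first share = 481/2 * 5/12 = 2405/24
Step 3: Divide by 7: 2405/24 / 7 = 2405/168
Final result = 2405/168

2405/168


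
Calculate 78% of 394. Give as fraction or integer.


Compute 78% of 394
Convert percentage: 78% = 78/100
Multiply: 394 * 78/100
= 30732/100
= 7683/25

7683/25


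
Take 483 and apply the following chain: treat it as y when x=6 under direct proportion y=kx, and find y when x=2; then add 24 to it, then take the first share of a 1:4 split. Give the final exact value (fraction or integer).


Start with 483.
Step 1: Direct prop: k = (483)/6; new y = k*2 = 483*2/6 = 161
Step 2: Add 24: 161+24=185; split 1:4 first = 185*1/5 = 37
Final result = 37

37


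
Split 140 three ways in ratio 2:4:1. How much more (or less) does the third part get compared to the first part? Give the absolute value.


Total parts = 2 + 4 + 1 = 7
Value per part = 140 / 7 = 20
Shares: 2*20=40, 4*20=80, 1*20=20
Third share = 20, first share = 40
Difference = |20 - 40| = 20

20


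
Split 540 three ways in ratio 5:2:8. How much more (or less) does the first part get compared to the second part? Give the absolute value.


Total parts = 5 + 2 + 8 = 15
Value per part = 540 / 15 = 36
Shares: 5*36=180, 2*36=72, 8*36=288
First share = 180, second share = 72
Difference = |180 - 72| = 108

108


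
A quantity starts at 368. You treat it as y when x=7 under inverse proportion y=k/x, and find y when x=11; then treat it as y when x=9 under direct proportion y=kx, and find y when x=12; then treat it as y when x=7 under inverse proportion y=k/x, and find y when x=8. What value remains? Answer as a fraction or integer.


Start with 368.
Step 1: Inverse prop: k = (368)*7; new y = k/11 = 368*7/11 = 2576/11
Step 2: Direct prop: k = (2576/11)/9; new y = k*12 = 2576/11*12/9 = 10304/33
Step 3: Inverse prop: k = (10304/33)*7; new y = k/8 = 10304/33*7/8 = 9016/33
Final result = 9016/33

9016/33


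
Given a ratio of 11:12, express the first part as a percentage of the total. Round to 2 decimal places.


Total parts = 11 + 12 = 23
First part fraction = 11/23
Percentage = (11/23) * 100
= 0.478261 * 100
= 47.83%

47.83


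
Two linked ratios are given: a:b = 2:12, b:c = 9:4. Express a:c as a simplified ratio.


Given a:b = 2:12 and b:c = 9:4
Make b consistent. Multiply first ratio by 9: a:b = 18:108
Multiply second ratio by 12: b:c = 108:48
Now b = 108 in both, so a:b:c = 18:108:48
Therefore a:c = 18:48
Simplify by GCD: a:c = 3:8

3:8


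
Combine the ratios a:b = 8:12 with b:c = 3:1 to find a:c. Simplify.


Given a:b = 8:12 and b:c = 3:1
Make b consistent. Multiply first ratio by 3: a:b = 24:36
Multiply second ratio by 12: b:c = 36:12
Now b = 36 in both, so a:b:c = 24:36:12
Therefore a:c = 24:12
Simplify by GCD: a:c = 2:1

2:1


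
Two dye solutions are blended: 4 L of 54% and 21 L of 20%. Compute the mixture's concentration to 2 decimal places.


Solute in mixture 1 = 54% of 4 L = 4*54/100 = 54/25 L
Solute in mixture 2 = 20% of 21 L = 21*20/100 = 21/5 L
Total solute = 54/25 + 21/5 = 159/25 L
Total volume = 4 + 21 = 25 L
Final concentration = 159/25/25 * 100 = 25.44%

25.44


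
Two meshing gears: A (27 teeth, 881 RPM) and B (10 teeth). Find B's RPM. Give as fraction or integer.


Gear ratio: teeth_A * RPM_A = teeth_B * RPM_B
27 * 881 = 10 * RPM_B
23787 = 10 * RPM_B
RPM_B = 23787 / 10
RPM_B = 23787/10

23787/10


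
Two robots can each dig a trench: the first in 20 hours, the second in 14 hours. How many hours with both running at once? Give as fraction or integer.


Rate of A = 1/20 job per hour
Rate of B = 1/14 job per hour
Combined rate = 1/20 + 1/14
Find common denominator: (14 + 20)/(20*14) = 34/280
Combined rate = 17/140 job per hour
Time together = 1 / (17/140) = 140/17 hours

140/17


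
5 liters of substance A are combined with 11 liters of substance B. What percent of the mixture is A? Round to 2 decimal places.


Volume of A = 5 L
Volume of B = 11 L
Total volume = 5 + 11 = 16 L
Percentage of A = (5/16) * 100
= 31.25%

31.25


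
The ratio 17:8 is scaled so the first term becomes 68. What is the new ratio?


Original ratio: 17:8
First term target: 68
Scale factor = 68 / 17 = 4
Multiply second term: 8 * 4 = 32
Equivalent ratio = 68:32

68:32


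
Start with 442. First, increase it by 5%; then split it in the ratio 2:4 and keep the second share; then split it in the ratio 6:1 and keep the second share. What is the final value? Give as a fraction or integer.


Start with 442.
Step 1: Increase by 5%: 442 * 105/100 = 4641/10
Step 2: Split 2:4, second share = 4641/10 * 4/6 = 1547/5
Step 3: Split 6:1, second share = 1547/5 * 1/7 = 221/5
Final result = 221/5

221/5


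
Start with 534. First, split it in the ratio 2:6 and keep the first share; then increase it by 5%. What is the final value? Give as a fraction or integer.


Start with 534.
Step 1: Split 2:6, first share = 534 * 2/8 = 267/2
Step 2: Increase by 5%: 267/2 * 105/100 = 5607/40
Final result = 5607/40

5607/40


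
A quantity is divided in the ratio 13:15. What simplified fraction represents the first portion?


Total parts = 13 + 15 = 28
First part fraction = 13/28
Simplify: 13/28 = 13/28

13/28


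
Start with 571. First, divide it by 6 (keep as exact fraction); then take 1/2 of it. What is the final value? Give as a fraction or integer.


Start with 571.
Step 1: Divide by 6: 571 / 6 = 571/6
Step 2: Take 1/2: 571/6 * 1/2 = 571/12
Final result = 571/12

571/12


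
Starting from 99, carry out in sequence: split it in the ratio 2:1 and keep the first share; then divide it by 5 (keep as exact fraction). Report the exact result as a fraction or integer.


Start with 99.
Step 1: Split 2:1, first share = 99 * 2/3 = 66
Step 2: Divide by 5: 66 / 5 = 66/5
Final result = 66/5

66/5


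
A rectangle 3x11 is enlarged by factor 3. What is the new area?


Original dimensions: 3 x 11
Enlargement factor = 3
New width = 3 * 3 = 9
New height = 11 * 3 = 33
New area = 9 * 33 = 297

297


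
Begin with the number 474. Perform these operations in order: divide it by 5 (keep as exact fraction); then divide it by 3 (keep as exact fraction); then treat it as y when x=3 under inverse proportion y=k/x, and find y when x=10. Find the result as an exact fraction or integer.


Start with 474.
Step 1: Divide by 5: 474 / 5 = 474/5
Step 2: Divide by 3: 474/5 / 3 = 158/5
Step 3: Inverse prop: k = (158/5)*3; new y = k/10 = 158/5*3/10 = 237/25
Final result = 237/25

237/25


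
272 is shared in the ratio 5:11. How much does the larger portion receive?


Total parts = 5 + 11 = 16
Value per part = 272 / 16 = 17
First share = 5 * 17 = 85
Second share = 11 * 17 = 187
Larger share = 187

187


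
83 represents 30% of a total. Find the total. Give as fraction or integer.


Given: 83 is 30% of the whole
Set up: 83 = 30/100 * whole
whole = 83 * 100 / 30
whole = 8300 / 30
whole = 830/3

830/3


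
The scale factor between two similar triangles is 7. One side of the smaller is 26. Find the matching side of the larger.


Similar triangles have proportional sides
Scale factor = 7
Smaller side = 26
Corresponding larger side = 26 * 7
= 182

182


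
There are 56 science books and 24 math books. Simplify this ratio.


Find GCD(56, 24)
GCD = 8
Divide both by 8: 56/8 = 7, 24/8 = 3
Simplified ratio = 7:3

7:3


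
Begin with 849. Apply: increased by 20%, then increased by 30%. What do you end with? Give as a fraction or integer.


Start: 849
Step 1: increase by 20% => multiply by 120/100
  849 * 120/100 = 5094/5
Step 2: increase by 30% => multiply by 130/100
  5094/5 * 130/100 = 33111/25
Final value = 33111/25

33111/25


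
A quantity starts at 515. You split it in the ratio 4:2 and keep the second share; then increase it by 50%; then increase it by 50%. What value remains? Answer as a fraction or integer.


Start with 515.
Step 1: Split 4:2, second share = 515 * 2/6 = 515/3
Step 2: Increase by 50%: 515/3 * 150/100 = 515/2
Step 3: Increase by 50%: 515/2 * 150/100 = 1545/4
Final result = 1545/4

1545/4


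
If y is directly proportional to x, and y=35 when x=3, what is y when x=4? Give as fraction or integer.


Direct proportion: y = kx
Find k: k = 35/3 = 35/3
Compute y at x=4: y = 35/3 * 4
y = 140/3

140/3


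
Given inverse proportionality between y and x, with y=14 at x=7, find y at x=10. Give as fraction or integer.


Inverse proportion: y = k/x
Find k: k = 7 * 14 = 98
Compute y at x=10: y = 98/10
y = 49/5

49/5


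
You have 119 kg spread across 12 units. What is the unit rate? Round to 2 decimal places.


Total kg = 119
Number of units = 12
Unit rate = 119 / 12
= 9.92 kg per unit

9.92


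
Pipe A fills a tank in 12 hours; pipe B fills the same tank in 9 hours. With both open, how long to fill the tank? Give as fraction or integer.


Rate of A = 1/12 job per hour
Rate of B = 1/9 job per hour
Combined rate = 1/12 + 1/9
Find common denominator: (9 + 12)/(12*9) = 21/108
Combined rate = 7/36 job per hour
Time together = 1 / (7/36) = 36/7 hours

36/7


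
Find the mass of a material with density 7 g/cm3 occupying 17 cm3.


Using mass = density * volume
Density = 7 g/cm3
Volume = 17 cm3
Mass = 7 * 17
= 119 g

119


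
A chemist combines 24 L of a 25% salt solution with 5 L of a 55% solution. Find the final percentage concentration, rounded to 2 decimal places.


Solute in mixture 1 = 25% of 24 L = 24*25/100 = 6 L
Solute in mixture 2 = 55% of 5 L = 5*55/100 = 11/4 L
Total solute = 6 + 11/4 = 35/4 L
Total volume = 24 + 5 = 29 L
Final concentration = 35/4/29 * 100 = 30.17%

30.17


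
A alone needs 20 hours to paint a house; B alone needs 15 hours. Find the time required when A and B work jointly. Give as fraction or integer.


Rate of A = 1/20 job per hour
Rate of B = 1/15 job per hour
Combined rate = 1/20 + 1/15
Find common denominator: (15 + 20)/(20*15) = 35/300
Combined rate = 7/60 job per hour
Time together = 1 / (7/60) = 60/7 hours

60/7


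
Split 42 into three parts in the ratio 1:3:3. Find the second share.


Ratio = 1:3:3
Total parts = 1 + 3 + 3 = 7
Value per part = 42 / 7 = 6
First share = 1 * 6 = 6
Middle share = 3 * 6 = 18
Third share = 3 * 6 = 18

18


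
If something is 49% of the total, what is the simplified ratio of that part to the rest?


Part = 49%, Remainder = 51%
Ratio = 49:51
GCD(49, 51) = 1
Simplify: 49:51 = 49:51

49:51


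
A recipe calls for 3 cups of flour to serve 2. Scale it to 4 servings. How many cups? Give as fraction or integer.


Original: 3 cups for 2 servings
Target servings = 4
Scaling factor = 4/2
New amount = 3 * 4/2
= 12/2
= 6 cups

6


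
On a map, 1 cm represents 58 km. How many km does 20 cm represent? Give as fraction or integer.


Map scale: 1 cm = 58 km
Measured distance on map = 20 cm
Set up proportion: 20 * 58 / 1
= 1160 / 1
= 1160 km

1160


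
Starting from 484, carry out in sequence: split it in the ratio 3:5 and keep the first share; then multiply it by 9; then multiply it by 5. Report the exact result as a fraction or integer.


Start with 484.
Step 1: Split 3:5, first share = 484 * 3/8 = 363/2
Step 2: Multiply by 9: 363/2 * 9 = 3267/2
Step 3: Multiply by 5: 3267/2 * 5 = 16335/2
Final result = 16335/2

16335/2


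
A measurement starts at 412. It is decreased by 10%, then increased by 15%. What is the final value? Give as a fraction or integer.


Start: 412
Step 1: decrease by 10% => multiply by 90/100
  412 * 90/100 = 1854/5
Step 2: increase by 15% => multiply by 115/100
  1854/5 * 115/100 = 21321/50
Final value = 21321/50

21321/50


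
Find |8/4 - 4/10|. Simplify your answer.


Simplify: 8/4 = 2 and 4/10 = 2/5
Find common denominator: LCD = 5
Convert: 10/5 and 2/5
Difference = |10 - 2|/5 = 8/5
Simplified = 8/5

8/5


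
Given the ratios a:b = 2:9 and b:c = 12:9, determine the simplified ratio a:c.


Given a:b = 2:9 and b:c = 12:9
Make b consistent. Multiply first ratio by 12: a:b = 24:108
Multiply second ratio by 9: b:c = 108:81
Now b = 108 in both, so a:b:c = 24:108:81
Therefore a:c = 24:81
Simplify by GCD: a:c = 8:27

8:27


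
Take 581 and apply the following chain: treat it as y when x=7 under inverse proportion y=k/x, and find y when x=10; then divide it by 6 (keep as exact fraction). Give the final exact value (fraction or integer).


Start with 581.
Step 1: Inverse prop: k = (581)*7; new y = k/10 = 581*7/10 = 4067/10
Step 2: Divide by 6: 4067/10 / 6 = 4067/60
Final result = 4067/60

4067/60


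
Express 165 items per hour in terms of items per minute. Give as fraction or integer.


Converting from per hour to per minute
Rate = 165 items per hour
Divide by 60: 165/60
= 11/4 items per minute

11/4


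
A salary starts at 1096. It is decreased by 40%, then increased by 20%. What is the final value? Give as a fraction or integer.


Start: 1096
Step 1: decrease by 40% => multiply by 60/100
  1096 * 60/100 = 3288/5
Step 2: increase by 20% => multiply by 120/100
  3288/5 * 120/100 = 19728/25
Final value = 19728/25

19728/25


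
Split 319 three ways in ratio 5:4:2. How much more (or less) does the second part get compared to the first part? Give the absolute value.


Total parts = 5 + 4 + 2 = 11
Value per part = 319 / 11 = 29
Shares: 5*29=145, 4*29=116, 2*29=58
Second share = 116, first share = 145
Difference = |116 - 145| = 29

29


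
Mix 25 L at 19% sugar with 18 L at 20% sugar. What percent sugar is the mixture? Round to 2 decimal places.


Solute in mixture 1 = 19% of 25 L = 25*19/100 = 19/4 L
Solute in mixture 2 = 20% of 18 L = 18*20/100 = 18/5 L
Total solute = 19/4 + 18/5 = 167/20 L
Total volume = 25 + 18 = 43 L
Final concentration = 167/20/43 * 100 = 19.42%

19.42


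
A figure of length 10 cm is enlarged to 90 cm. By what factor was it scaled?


Original length = 10 cm
Scaled length = 90 cm
Scale factor = 90 / 10
= 9

9


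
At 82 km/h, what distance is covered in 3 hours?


Using distance = speed * time
Speed = 82 km/h
Time = 3 hours
Distance = 82 * 3
= 246 km

246


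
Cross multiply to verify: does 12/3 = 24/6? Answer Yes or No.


Cross multiply to check 12/3 = 24/6
Left cross product: 12 * 6 = 72
Right cross product: 3 * 24 = 72
72 = 72
Equal, so proportions match => Yes

Yes


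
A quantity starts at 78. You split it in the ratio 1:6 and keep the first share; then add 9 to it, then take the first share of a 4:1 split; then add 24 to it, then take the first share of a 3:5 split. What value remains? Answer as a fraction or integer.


Start with 78.
Step 1: Split 1:6, first share = 78 * 1/7 = 78/7
Step 2: Add 9: 78/7+9=141/7; split 4:1 first = 141/7*4/5 = 564/35
Step 3: Add 24: 564/35+24=1404/35; split 3:5 first = 1404/35*3/8 = 1053/70
Final result = 1053/70

1053/70


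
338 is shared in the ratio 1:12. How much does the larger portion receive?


Total parts = 1 + 12 = 13
Value per part = 338 / 13 = 26
First share = 1 * 26 = 26
Second share = 12 * 26 = 312
Larger share = 312

312


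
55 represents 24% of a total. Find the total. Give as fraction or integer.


Given: 55 is 24% of the whole
Set up: 55 = 24/100 * whole
whole = 55 * 100 / 24
whole = 5500 / 24
whole = 1375/6

1375/6


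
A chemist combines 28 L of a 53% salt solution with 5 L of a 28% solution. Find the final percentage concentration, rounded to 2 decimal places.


Solute in mixture 1 = 53% of 28 L = 28*53/100 = 371/25 L
Solute in mixture 2 = 28% of 5 L = 5*28/100 = 7/5 L
Total solute = 371/25 + 7/5 = 406/25 L
Total volume = 28 + 5 = 33 L
Final concentration = 406/25/33 * 100 = 49.21%

49.21


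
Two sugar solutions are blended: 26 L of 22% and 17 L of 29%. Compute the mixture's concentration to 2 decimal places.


Solute in mixture 1 = 22% of 26 L = 26*22/100 = 143/25 L
Solute in mixture 2 = 29% of 17 L = 17*29/100 = 493/100 L
Total solute = 143/25 + 493/100 = 213/20 L
Total volume = 26 + 17 = 43 L
Final concentration = 213/20/43 * 100 = 24.77%

24.77


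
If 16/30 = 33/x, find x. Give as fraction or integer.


Setting up: 16/30 = 33/x
Cross multiply: 16 * x = 30 * 33
16x = 990
x = 990/16
x = 495/8

495/8


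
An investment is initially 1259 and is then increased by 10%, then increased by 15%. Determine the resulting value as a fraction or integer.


Start: 1259
Step 1: increase by 10% => multiply by 110/100
  1259 * 110/100 = 13849/10
Step 2: increase by 15% => multiply by 115/100
  13849/10 * 115/100 = 318527/200
Final value = 318527/200

318527/200


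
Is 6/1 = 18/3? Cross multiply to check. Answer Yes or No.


Cross multiply to check 6/1 = 18/3
Left cross product: 6 * 3 = 18
Right cross product: 1 * 18 = 18
18 = 18
Equal, so proportions match => Yes

Yes


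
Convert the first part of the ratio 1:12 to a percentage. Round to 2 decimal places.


Total parts = 1 + 12 = 13
First part fraction = 1/13
Percentage = (1/13) * 100
= 0.076923 * 100
= 7.69%

7.69


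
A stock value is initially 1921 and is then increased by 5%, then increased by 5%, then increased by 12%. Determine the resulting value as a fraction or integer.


Start: 1921
Step 1: increase by 5% => multiply by 105/100
  1921 * 105/100 = 40341/20
Step 2: increase by 5% => multiply by 105/100
  40341/20 * 105/100 = 847161/400
Step 3: increase by 12% => multiply by 112/100
  847161/400 * 112/100 = 5930127/2500
Final value = 5930127/2500

5930127/2500


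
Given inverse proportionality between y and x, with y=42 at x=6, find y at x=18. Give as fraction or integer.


Inverse proportion: y = k/x
Find k: k = 6 * 42 = 252
Compute y at x=18: y = 252/18
y = 14

14


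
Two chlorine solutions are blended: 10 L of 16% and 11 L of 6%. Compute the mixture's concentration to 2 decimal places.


Solute in mixture 1 = 16% of 10 L = 10*16/100 = 8/5 L
Solute in mixture 2 = 6% of 11 L = 11*6/100 = 33/50 L
Total solute = 8/5 + 33/50 = 113/50 L
Total volume = 10 + 11 = 21 L
Final concentration = 113/50/21 * 100 = 10.76%

10.76


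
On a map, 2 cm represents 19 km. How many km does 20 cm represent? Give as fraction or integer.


Map scale: 2 cm = 19 km
Measured distance on map = 20 cm
Set up proportion: 20 * 19 / 2
= 380 / 2
= 190 km

190


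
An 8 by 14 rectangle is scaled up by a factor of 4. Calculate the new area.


Original dimensions: 8 x 14
Enlargement factor = 4
New width = 8 * 4 = 32
New height = 14 * 4 = 56
New area = 32 * 56 = 1792

1792


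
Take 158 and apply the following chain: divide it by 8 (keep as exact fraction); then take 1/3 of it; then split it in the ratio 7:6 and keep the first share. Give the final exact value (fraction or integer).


Start with 158.
Step 1: Divide by 8: 158 / 8 = 79/4
Step 2: Take 1/3: 79/4 * 1/3 = 79/12
Step 3: Split 7:6, first share = 79/12 * 7/13 = 553/156
Final result = 553/156

553/156


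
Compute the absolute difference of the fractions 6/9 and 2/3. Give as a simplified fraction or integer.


Simplify: 6/9 = 2/3 and 2/3 = 2/3
Find common denominator: LCD = 3
Convert: 2/3 and 2/3
Difference = |2 - 2|/3 = 0/3
Simplified = 0

0


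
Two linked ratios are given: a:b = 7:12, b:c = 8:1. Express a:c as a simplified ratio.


Given a:b = 7:12 and b:c = 8:1
Make b consistent. Multiply first ratio by 8: a:b = 56:96
Multiply second ratio by 12: b:c = 96:12
Now b = 96 in both, so a:b:c = 56:96:12
Therefore a:c = 56:12
Simplify by GCD: a:c = 14:3

14:3


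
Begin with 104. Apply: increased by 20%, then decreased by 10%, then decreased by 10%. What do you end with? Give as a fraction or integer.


Start: 104
Step 1: increase by 20% => multiply by 120/100
  104 * 120/100 = 624/5
Step 2: decrease by 10% => multiply by 90/100
  624/5 * 90/100 = 2808/25
Step 3: decrease by 10% => multiply by 90/100
  2808/25 * 90/100 = 12636/125
Final value = 12636/125

12636/125


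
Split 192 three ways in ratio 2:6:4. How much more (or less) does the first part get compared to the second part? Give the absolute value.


Total parts = 2 + 6 + 4 = 12
Value per part = 192 / 12 = 16
Shares: 2*16=32, 6*16=96, 4*16=64
First share = 32, second share = 96
Difference = |32 - 96| = 64

64


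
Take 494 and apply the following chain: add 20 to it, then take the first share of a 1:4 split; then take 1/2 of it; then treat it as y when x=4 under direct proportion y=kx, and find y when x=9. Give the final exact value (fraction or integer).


Start with 494.
Step 1: Add 20: 494+20=514; split 1:4 first = 514*1/5 = 514/5
Step 2: Take 1/2: 514/5 * 1/2 = 257/5
Step 3: Direct prop: k = (257/5)/4; new y = k*9 = 257/5*9/4 = 2313/20
Final result = 2313/20

2313/20


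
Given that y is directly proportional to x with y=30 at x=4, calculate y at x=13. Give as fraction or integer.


Direct proportion: y = kx
Find k: k = 30/4 = 15/2
Compute y at x=13: y = 15/2 * 13
y = 195/2

195/2


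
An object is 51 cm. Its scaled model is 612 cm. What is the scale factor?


Original length = 51 cm
Scaled length = 612 cm
Scale factor = 612 / 51
= 12

12


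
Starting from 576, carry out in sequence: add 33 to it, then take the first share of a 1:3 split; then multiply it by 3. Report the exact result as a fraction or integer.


Start with 576.
Step 1: Add 33: 576+33=609; split 1:3 first = 609*1/4 = 609/4
Step 2: Multiply by 3: 609/4 * 3 = 1827/4
Final result = 1827/4

1827/4


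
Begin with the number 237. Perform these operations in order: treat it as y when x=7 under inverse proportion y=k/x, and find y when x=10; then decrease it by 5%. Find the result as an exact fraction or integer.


Start with 237.
Step 1: Inverse prop: k = (237)*7; new y = k/10 = 237*7/10 = 1659/10
Step 2: Decrease by 5%: 1659/10 * 95/100 = 31521/200
Final result = 31521/200

31521/200


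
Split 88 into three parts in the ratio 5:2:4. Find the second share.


Ratio = 5:2:4
Total parts = 5 + 2 + 4 = 11
Value per part = 88 / 11 = 8
First share = 5 * 8 = 40
Middle share = 2 * 8 = 16
Third share = 4 * 8 = 32

16


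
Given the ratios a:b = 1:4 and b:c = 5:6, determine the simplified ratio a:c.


Given a:b = 1:4 and b:c = 5:6
Make b consistent. Multiply first ratio by 5: a:b = 5:20
Multiply second ratio by 4: b:c = 20:24
Now b = 20 in both, so a:b:c = 5:20:24
Therefore a:c = 5:24
Simplify by GCD: a:c = 5:24

5:24


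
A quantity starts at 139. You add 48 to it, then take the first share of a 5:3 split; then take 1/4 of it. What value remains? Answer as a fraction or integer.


Start with 139.
Step 1: Add 48: 139+48=187; split 5:3 first = 187*5/8 = 935/8
Step 2: Take 1/4: 935/8 * 1/4 = 935/32
Final result = 935/32

935/32


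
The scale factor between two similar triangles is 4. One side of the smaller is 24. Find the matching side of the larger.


Similar triangles have proportional sides
Scale factor = 4
Smaller side = 24
Corresponding larger side = 24 * 4
= 96

96


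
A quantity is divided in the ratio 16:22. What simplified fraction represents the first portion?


Total parts = 16 + 22 = 38
First part fraction = 16/38
Simplify: 16/38 = 8/19

8/19


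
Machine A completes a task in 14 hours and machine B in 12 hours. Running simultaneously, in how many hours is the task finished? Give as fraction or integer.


Rate of A = 1/14 job per hour
Rate of B = 1/12 job per hour
Combined rate = 1/14 + 1/12
Find common denominator: (12 + 14)/(14*12) = 26/168
Combined rate = 13/84 job per hour
Time together = 1 / (13/84) = 84/13 hours

84/13


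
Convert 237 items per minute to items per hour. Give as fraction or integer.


Converting from per minute to per hour
Rate = 237 items per minute
Multiply by 60: 237 * 60
= 14220 items per hour

14220


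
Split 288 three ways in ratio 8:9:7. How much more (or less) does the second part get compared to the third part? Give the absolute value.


Total parts = 8 + 9 + 7 = 24
Value per part = 288 / 24 = 12
Shares: 8*12=96, 9*12=108, 7*12=84
Second share = 108, third share = 84
Difference = |108 - 84| = 24

24


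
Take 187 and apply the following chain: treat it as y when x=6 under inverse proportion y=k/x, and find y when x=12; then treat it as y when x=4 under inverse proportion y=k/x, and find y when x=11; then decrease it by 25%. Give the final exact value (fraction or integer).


Start with 187.
Step 1: Inverse prop: k = (187)*6; new y = k/12 = 187*6/12 = 187/2
Step 2: Inverse prop: k = (187/2)*4; new y = k/11 = 187/2*4/11 = 34
Step 3: Decrease by 25%: 34 * 75/100 = 51/2
Final result = 51/2

51/2


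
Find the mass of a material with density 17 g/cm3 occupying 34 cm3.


Using mass = density * volume
Density = 17 g/cm3
Volume = 34 cm3
Mass = 17 * 34
= 578 g

578


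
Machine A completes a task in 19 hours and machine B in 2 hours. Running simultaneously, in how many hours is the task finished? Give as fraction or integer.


Rate of A = 1/19 job per hour
Rate of B = 1/2 job per hour
Combined rate = 1/19 + 1/2
Find common denominator: (2 + 19)/(19*2) = 21/38
Combined rate = 21/38 job per hour
Time together = 1 / (21/38) = 38/21 hours

38/21


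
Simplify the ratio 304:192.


Find GCD(304, 192)
GCD = 16
Divide both by 16: 304/16 = 19, 192/16 = 12
Simplified ratio = 19:12

19:12


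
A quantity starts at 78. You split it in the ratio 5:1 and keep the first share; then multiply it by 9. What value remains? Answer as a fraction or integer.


Start with 78.
Step 1: Split 5:1, first share = 78 * 5/6 = 65
Step 2: Multiply by 9: 65 * 9 = 585
Final result = 585

585


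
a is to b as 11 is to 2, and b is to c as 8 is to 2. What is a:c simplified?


Given a:b = 11:2 and b:c = 8:2
Make b consistent. Multiply first ratio by 8: a:b = 88:16
Multiply second ratio by 2: b:c = 16:4
Now b = 16 in both, so a:b:c = 88:16:4
Therefore a:c = 88:4
Simplify by GCD: a:c = 22:1

22:1


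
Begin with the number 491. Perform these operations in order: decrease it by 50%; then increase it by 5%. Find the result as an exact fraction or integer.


Start with 491.
Step 1: Decrease by 50%: 491 * 50/100 = 491/2
Step 2: Increase by 5%: 491/2 * 105/100 = 10311/40
Final result = 10311/40

10311/40
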